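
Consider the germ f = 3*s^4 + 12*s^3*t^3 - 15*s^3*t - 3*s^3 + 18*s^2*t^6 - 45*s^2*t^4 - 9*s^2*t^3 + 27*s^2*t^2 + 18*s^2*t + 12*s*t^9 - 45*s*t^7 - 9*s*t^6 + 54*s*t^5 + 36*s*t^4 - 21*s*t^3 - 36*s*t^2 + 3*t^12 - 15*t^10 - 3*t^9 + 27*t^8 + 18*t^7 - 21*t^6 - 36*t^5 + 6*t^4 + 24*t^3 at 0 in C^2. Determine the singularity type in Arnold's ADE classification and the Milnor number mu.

Type E_{7}, Milnor number mu = 7.

The Hessian of f at 0 has rank 0. Corank 2; j^3 = -3*(s - 2*t)^3 is a perfect cube, so E-series; the 4-jet and mu = 7 give E_7.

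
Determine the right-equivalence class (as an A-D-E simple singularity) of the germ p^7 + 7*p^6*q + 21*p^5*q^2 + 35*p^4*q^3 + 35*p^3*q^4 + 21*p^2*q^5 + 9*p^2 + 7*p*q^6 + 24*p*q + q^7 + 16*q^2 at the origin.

A_6

The Hessian of f at 0 has rank 1. Corank 1: A-series; mu = 6 gives A_6.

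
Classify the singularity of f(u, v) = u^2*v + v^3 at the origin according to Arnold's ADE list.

D_{4}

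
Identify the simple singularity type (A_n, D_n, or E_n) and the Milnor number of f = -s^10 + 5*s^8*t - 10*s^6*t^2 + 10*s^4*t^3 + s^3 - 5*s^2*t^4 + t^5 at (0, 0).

Type E_8, Milnor number mu = 8.

The Hessian of f at 0 is [[0, 0], [0, 0]] with rank 0, so corank 2. A Groebner basis of the Jacobian ideal J(f) in C{s,t} is {t^4, s^2}; counting standard monomials gives mu = 8. Corank 2; j^3 = s^3 is a perfect cube, so E-series; the 5-jet and mu = 8 give E_8.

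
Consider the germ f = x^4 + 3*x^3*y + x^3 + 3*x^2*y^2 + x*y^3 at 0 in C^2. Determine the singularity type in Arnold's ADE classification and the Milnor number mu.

Type E_{7}, Milnor number mu = 7.

The Hessian of f at 0 has rank 0. Corank 2; j^3 = x^3 is a perfect cube, so E-series; the 4-jet and mu = 7 give E_7.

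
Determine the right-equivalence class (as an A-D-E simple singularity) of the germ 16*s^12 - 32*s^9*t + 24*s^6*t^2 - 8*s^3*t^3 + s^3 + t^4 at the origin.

E_{6}

The Hessian of f at 0 has rank 0. Corank 2; j^3 = s^3 is a perfect cube, so E-series; the 4-jet and mu = 6 give E_6.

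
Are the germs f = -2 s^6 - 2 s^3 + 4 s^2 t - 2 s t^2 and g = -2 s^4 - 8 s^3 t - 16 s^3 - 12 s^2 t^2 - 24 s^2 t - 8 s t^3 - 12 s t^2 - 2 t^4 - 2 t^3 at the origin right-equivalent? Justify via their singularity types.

No.

The Hessian of f at 0 is [[0, 0], [0, 0]] with rank 0, so corank 2. A Groebner basis of the Jacobian ideal J(f) in C{s,t} is {-s*t/6 + t^5 + t^2/6, s*t^2 - t^3, s^2 - s*t}; counting standard monomials gives mu = 7. Corank 2; j^3 = -2*s*(s - t)^2 has shape L^2 M (L != M), so D-series; mu = 7 gives D_7. The Hessian of g at 0 is [[0, 0], [0, 0]] with rank 0, so corank 2. A Groebner basis of the Jacobian ideal J(g) in C{s,t} is {t^4, s*t^2 + 2*t^3/3, s^2 + s*t + t^2/4}; counting standard monomials gives mu = 6. Corank 2; j^3 = -2*(2*s + t)^3 is a perfect cube, so E-series; the 4-jet and mu = 6 give E_6. f is D_7 but g is E_6, hence not right-equivalent.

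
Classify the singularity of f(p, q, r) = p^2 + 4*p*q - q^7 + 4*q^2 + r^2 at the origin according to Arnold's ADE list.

A6

The Hessian of f at 0 has rank 2. Corank 1: A-series; mu = 6 gives A_6.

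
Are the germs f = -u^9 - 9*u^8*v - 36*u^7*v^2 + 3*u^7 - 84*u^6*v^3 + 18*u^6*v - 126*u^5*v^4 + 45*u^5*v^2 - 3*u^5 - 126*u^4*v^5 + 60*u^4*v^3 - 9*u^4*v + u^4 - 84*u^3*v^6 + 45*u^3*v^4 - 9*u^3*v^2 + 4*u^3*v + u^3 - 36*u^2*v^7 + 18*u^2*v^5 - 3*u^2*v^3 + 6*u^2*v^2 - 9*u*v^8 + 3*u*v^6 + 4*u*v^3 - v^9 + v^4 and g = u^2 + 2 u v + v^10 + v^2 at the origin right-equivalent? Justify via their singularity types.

The Hessian of f at 0 is [[0, 0], [0, 0]] with rank 0, so corank 2. A Groebner basis of the Jacobian ideal J(f) in C{u,v} is {v^4, u*v^2 + v^3/3, u^2}; counting standard monomials gives mu = 6. Corank 2; j^3 = u^3 is a perfect cube, so E-series; the 4-jet and mu = 6 give E_6. The Hessian of g at 0 is [[2, 2], [2, 2]] with rank 1, so corank 1. A Groebner basis of the Jacobian ideal J(g) in C{u,v} is {v^9, u + v}; counting standard monomials gives mu = 9. Corank 1: A-series; mu = 9 gives A_9. f is E_6 but g is A_9, hence not right-equivalent.

No.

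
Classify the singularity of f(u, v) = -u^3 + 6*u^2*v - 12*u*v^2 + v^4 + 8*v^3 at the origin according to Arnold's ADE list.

The Hessian of f at 0 is [[0, 0], [0, 0]] with rank 0, so corank 2. A Groebner basis of the Jacobian ideal J(f) in C{u,v} is {v^3, u^2 - 4*u*v + 4*v^2}; counting standard monomials gives mu = 6. Corank 2; j^3 = -(u - 2*v)^3 is a perfect cube, so E-series; the 4-jet and mu = 6 give E_6.

E_{6}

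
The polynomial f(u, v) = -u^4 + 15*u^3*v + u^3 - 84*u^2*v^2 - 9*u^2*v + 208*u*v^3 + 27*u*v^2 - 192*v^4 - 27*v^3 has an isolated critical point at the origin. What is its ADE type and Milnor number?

Type E7, Milnor number mu = 7.

The Hessian of f at 0 has rank 0. Corank 2; j^3 = (u - 3*v)^3 is a perfect cube, so E-series; the 4-jet and mu = 7 give E_7.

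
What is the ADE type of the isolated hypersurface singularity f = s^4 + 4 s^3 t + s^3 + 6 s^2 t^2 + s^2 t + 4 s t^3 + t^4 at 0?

D_5

The Hessian of f at 0 is [[0, 0], [0, 0]] with rank 0, so corank 2. A Groebner basis of the Jacobian ideal J(f) in C{s,t} is {s*t^2, -s*t/4 + t^3, s^2 + s*t}; counting standard monomials gives mu = 5. Corank 2; j^3 = s^2*(s + t) has shape L^2 M (L != M), so D-series; mu = 5 gives D_5.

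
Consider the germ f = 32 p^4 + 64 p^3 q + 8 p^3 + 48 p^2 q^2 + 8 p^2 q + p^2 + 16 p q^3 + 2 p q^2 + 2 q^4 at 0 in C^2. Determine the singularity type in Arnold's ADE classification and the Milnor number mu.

Type A_{3}, Milnor number mu = 3.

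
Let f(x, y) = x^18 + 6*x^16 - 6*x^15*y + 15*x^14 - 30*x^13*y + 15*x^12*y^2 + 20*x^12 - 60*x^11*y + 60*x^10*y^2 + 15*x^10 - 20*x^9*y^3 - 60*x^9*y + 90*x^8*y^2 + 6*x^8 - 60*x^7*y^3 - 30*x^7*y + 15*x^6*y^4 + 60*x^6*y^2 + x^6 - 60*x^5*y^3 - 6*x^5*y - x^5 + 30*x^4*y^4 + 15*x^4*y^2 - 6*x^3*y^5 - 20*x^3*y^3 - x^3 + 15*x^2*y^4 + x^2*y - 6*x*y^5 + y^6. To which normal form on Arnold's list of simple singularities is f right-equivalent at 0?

D7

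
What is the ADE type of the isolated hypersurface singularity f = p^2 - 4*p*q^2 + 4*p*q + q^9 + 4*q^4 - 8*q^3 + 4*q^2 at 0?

A_{8}

The Hessian of f at 0 has rank 1. Corank 1: A-series; mu = 8 gives A_8.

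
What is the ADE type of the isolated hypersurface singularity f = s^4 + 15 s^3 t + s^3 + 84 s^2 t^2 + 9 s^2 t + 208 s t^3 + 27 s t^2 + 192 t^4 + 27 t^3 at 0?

E_{7}

The Hessian of f at 0 is [[0, 0], [0, 0]] with rank 0, so corank 2. A Groebner basis of the Jacobian ideal J(f) in C{s,t} is {3*s^2 + 18*s*t + t^4 + t^3 + 27*t^2, s^3 + 63*s^2 + 378*s*t + 48*t^3 + 567*t^2, s^2*t - 13*s^2 - 78*s*t - 40*t^3/3 - 117*t^2, 2*s^2 + s*t^2 + 12*s*t + 11*t^3/3 + 18*t^2}; counting standard monomials gives mu = 7. Corank 2; j^3 = (s + 3*t)^3 is a perfect cube, so E-series; the 4-jet and mu = 7 give E_7.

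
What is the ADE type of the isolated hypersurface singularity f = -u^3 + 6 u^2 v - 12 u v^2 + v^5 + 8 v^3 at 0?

E_8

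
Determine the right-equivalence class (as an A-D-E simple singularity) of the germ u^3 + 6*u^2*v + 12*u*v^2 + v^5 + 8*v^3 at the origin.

E8

The Hessian of f at 0 is [[0, 0], [0, 0]] with rank 0, so corank 2. A Groebner basis of the Jacobian ideal J(f) in C{u,v} is {v^4, u^2 + 4*u*v + 4*v^2}; counting standard monomials gives mu = 8. Corank 2; j^3 = (u + 2*v)^3 is a perfect cube, so E-series; the 5-jet and mu = 8 give E_8.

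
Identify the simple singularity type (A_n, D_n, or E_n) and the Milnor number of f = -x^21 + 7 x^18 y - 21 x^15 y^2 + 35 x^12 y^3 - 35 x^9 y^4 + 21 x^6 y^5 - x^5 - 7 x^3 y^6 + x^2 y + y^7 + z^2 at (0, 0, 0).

Type D_8, Milnor number mu = 8.

The Hessian of f at 0 has rank 1. Corank 2; j^3 = x^2*y has shape L^2 M (L != M), so D-series; mu = 8 gives D_8.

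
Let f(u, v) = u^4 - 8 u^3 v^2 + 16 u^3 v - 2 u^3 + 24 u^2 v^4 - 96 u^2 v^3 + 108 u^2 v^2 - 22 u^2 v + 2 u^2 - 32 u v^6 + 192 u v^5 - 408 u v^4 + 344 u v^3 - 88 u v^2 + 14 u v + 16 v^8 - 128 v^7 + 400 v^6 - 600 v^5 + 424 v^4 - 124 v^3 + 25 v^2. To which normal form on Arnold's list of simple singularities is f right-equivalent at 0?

A_1

The Hessian of f at 0 has rank 2. Corank 0: nondegenerate Morse point, so A_1.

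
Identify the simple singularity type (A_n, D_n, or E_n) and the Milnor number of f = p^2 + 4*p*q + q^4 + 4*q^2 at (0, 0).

Type A_3, Milnor number mu = 3.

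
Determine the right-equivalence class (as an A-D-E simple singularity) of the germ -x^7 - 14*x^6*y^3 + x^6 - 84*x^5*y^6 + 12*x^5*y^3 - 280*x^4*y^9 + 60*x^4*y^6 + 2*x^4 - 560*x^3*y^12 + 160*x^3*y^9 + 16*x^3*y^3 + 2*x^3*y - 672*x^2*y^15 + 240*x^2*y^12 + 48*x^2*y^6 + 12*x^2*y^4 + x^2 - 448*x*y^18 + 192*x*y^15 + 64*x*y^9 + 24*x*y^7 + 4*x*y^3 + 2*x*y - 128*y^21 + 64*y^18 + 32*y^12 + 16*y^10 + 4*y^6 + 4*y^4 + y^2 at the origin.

The Hessian of f at 0 has rank 1. Corank 1: A-series; mu = 6 gives A_6.

A_6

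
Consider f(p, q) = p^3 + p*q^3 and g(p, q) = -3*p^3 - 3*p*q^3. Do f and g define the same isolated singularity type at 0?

Yes.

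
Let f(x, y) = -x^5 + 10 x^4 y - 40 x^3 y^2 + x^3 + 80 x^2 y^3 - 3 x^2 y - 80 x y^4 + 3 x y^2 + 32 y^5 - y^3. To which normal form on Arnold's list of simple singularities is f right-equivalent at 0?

E8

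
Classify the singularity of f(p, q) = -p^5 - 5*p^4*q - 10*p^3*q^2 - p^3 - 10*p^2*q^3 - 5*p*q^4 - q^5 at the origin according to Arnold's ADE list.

E_{8}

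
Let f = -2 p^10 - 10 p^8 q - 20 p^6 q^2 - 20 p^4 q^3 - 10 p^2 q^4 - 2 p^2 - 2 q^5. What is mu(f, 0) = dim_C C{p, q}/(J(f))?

4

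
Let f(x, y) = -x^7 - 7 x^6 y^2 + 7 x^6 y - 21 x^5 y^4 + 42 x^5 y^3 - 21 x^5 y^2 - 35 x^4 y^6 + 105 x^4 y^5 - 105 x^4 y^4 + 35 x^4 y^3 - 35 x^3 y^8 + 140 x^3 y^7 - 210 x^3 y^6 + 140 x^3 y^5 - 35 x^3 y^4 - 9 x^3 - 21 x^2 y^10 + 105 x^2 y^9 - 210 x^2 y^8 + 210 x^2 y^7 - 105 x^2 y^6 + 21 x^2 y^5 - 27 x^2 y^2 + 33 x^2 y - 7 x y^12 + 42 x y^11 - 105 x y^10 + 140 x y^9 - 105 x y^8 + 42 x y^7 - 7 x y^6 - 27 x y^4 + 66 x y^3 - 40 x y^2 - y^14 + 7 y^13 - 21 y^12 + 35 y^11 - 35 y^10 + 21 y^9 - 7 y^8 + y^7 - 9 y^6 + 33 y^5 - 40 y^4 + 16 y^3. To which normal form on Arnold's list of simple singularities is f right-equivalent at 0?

The Hessian of f at 0 is [[0, 0], [0, 0]] with rank 0, so corank 2. A Groebner basis of the Jacobian ideal J(f) in C{x,y} is {-x^2 + 7*x*y/3 + y^4 - y^3/3 - 4*y^2/3, x^3 - 4*x^2*y - 16*x^2/3 + 20467*x*y/63 + 59609*y^3/189 - 26692*y^2/63, x^2 + x*y^2 - 7*x*y/3 - y^3 + 4*y^2/3}; counting standard monomials gives mu = 8. Corank 2; j^3 = -(x - y)*(3*x - 4*y)^2 has shape L^2 M (L != M), so D-series; mu = 8 gives D_8.

D_8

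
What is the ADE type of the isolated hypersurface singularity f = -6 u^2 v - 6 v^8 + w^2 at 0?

D_9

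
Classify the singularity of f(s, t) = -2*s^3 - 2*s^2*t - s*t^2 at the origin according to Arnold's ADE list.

D_{4}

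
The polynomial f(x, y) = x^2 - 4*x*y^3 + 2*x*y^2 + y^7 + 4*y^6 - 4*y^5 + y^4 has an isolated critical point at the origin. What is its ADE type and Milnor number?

The Hessian of f at 0 is [[2, 0], [0, 0]] with rank 1, so corank 1. A Groebner basis of the Jacobian ideal J(f) in C{x,y} is {x^3, x^2*y + x^2/4 - x*y/8 - x/16 - y^2/16, x^2/2 + x*y^2 + x*y/4 + x/8 + y^2/8, -x/2 + y^3 - y^2/2}; counting standard monomials gives mu = 6. Corank 1: A-series; mu = 6 gives A_6.

Type A_{6}, Milnor number mu = 6.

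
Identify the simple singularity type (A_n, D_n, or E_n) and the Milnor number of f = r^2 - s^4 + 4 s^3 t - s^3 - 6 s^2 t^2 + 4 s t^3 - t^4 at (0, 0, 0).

Type E_6, Milnor number mu = 6.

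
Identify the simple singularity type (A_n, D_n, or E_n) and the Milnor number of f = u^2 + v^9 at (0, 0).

The Hessian of f at 0 has rank 1. Corank 1: A-series; mu = 8 gives A_8.

Type A8, Milnor number mu = 8.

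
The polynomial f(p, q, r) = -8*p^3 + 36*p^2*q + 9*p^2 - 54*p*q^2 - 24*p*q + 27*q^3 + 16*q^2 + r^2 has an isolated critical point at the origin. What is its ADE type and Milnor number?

The Hessian of f at 0 is [[18, -24, 0], [-24, 32, 0], [0, 0, 2]] with rank 2, so corank 1. A Groebner basis of the Jacobian ideal J(f) in C{p,q,r} is {q^2, p - 4*q/3, r}; counting standard monomials gives mu = 2. Corank 1: A-series; mu = 2 gives A_2.

Type A_2, Milnor number mu = 2.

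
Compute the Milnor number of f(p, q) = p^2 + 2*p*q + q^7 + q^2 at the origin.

6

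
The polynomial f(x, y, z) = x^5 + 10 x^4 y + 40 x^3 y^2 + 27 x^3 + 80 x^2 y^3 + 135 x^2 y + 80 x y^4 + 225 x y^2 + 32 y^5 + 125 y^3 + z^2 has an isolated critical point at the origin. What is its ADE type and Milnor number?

Type E_8, Milnor number mu = 8.

The Hessian of f at 0 is [[0, 0, 0], [0, 0, 0], [0, 0, 2]] with rank 1, so corank 2. A Groebner basis of the Jacobian ideal J(f) in C{x,y,z} is {y^5, x*y^3 + 7*y^4/4, x^2 + 10*x*y/3 + 25*y^2/9, z}; counting standard monomials gives mu = 8. Corank 2; j^3 = (3*x + 5*y)^3 is a perfect cube, so E-series; the 5-jet and mu = 8 give E_8.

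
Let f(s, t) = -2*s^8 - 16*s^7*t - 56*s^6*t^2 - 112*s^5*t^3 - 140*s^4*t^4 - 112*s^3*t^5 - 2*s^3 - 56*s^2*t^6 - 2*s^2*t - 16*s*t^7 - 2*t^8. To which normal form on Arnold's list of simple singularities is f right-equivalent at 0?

D_{9}

The Hessian of f at 0 is [[0, 0], [0, 0]] with rank 0, so corank 2. A Groebner basis of the Jacobian ideal J(f) in C{s,t} is {-s*t/8 + t^7, s*t^2, s^2 + s*t}; counting standard monomials gives mu = 9. Corank 2; j^3 = -2*s^2*(s + t) has shape L^2 M (L != M), so D-series; mu = 9 gives D_9.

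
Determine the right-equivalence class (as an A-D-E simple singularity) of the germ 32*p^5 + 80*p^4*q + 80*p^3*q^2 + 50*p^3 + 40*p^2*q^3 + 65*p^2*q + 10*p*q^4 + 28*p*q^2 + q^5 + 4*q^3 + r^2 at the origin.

D6

The Hessian of f at 0 has rank 1. Corank 2; j^3 = (2*p + q)*(5*p + 2*q)^2 has shape L^2 M (L != M), so D-series; mu = 6 gives D_6.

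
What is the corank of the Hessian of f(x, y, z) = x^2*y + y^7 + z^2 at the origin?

2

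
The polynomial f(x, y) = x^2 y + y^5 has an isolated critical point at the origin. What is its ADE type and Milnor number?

Type D_{6}, Milnor number mu = 6.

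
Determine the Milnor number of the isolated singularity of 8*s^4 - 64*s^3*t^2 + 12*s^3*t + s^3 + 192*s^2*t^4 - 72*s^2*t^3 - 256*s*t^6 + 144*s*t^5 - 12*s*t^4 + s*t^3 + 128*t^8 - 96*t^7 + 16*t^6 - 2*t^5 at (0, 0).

7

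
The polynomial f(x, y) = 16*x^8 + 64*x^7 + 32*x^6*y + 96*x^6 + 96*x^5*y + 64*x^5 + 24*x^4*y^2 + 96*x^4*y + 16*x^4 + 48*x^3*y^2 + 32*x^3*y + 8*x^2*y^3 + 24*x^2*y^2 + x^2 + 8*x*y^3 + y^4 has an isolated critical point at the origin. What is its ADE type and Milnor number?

The Hessian of f at 0 has rank 1. Corank 1: A-series; mu = 3 gives A_3.

Type A_{3}, Milnor number mu = 3.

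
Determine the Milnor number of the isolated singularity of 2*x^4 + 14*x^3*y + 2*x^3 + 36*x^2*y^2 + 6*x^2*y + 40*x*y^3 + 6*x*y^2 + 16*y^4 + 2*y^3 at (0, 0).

The Hessian of f at 0 is [[0, 0], [0, 0]] with rank 0, so corank 2. A Groebner basis of the Jacobian ideal J(f) in C{x,y} is {3*x^2 + 6*x*y + y^4 + y^3 + 3*y^2, x^3 + 9*x^2 + 18*x*y + 4*y^3 + 9*y^2, x^2*y - 5*x^2 - 10*x*y - 8*y^3/3 - 5*y^2, 2*x^2 + x*y^2 + 4*x*y + 5*y^3/3 + 2*y^2}; counting standard monomials gives mu = 7. Corank 2; j^3 = 2*(x + y)^3 is a perfect cube, so E-series; the 4-jet and mu = 7 give E_7.

7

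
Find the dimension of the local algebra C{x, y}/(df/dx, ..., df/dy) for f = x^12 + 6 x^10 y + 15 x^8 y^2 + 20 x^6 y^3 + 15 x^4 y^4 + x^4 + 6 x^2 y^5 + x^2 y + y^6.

7

The Hessian of f at 0 is [[0, 0], [0, 0]] with rank 0, so corank 2. A Groebner basis of the Jacobian ideal J(f) in C{x,y} is {x^2/6 + y^5, x^3, x*y}; counting standard monomials gives mu = 7. Corank 2; j^3 = x^2*y has shape L^2 M (L != M), so D-series; mu = 7 gives D_7.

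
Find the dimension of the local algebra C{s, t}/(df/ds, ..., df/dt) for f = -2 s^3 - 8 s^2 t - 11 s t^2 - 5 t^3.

4

The Hessian of f at 0 has rank 0. Corank 2; j^3 = -(s + t)*(2*s^2 + 6*s*t + 5*t^2) splits into three distinct lines over C (the quadratic factor has nonzero discriminant), so D_4.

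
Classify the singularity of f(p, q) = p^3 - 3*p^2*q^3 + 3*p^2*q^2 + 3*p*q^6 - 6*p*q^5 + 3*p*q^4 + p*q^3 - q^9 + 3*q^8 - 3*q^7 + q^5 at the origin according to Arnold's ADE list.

The Hessian of f at 0 has rank 0. Corank 2; j^3 = p^3 is a perfect cube, so E-series; the 4-jet and mu = 7 give E_7.

E7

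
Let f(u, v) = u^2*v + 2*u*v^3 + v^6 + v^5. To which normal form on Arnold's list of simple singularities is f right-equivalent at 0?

The Hessian of f at 0 is [[0, 0], [0, 0]] with rank 0, so corank 2. A Groebner basis of the Jacobian ideal J(f) in C{u,v} is {u^3, u^2*v + u^2/6 + u*v^2/6, u*v + v^3}; counting standard monomials gives mu = 7. Corank 2; j^3 = u^2*v has shape L^2 M (L != M), so D-series; mu = 7 gives D_7.

D_{7}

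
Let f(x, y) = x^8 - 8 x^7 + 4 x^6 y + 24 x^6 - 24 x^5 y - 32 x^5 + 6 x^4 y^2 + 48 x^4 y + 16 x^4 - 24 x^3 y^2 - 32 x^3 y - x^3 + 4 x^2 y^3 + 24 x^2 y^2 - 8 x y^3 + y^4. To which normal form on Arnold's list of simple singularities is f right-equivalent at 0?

E_{6}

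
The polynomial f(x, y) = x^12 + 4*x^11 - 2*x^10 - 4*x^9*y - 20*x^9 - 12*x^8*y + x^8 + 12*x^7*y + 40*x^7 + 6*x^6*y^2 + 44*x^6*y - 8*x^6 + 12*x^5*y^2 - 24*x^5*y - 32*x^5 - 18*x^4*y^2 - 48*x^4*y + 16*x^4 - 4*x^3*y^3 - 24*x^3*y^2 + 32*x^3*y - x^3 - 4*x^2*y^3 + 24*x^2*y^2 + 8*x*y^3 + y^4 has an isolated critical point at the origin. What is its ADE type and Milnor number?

The Hessian of f at 0 is [[0, 0], [0, 0]] with rank 0, so corank 2. A Groebner basis of the Jacobian ideal J(f) in C{x,y} is {y^4, x*y^2 + y^3/6, x^2}; counting standard monomials gives mu = 6. Corank 2; j^3 = -x^3 is a perfect cube, so E-series; the 4-jet and mu = 6 give E_6.

Type E6, Milnor number mu = 6.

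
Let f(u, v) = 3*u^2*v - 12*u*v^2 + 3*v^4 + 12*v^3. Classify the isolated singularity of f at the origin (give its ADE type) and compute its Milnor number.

Type D_5, Milnor number mu = 5.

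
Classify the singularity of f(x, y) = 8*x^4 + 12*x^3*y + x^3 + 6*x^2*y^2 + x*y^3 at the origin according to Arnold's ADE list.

E_{7}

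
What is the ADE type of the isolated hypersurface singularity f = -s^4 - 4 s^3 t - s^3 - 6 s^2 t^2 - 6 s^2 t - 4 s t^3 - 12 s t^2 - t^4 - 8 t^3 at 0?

E_{6}

The Hessian of f at 0 is [[0, 0], [0, 0]] with rank 0, so corank 2. A Groebner basis of the Jacobian ideal J(f) in C{s,t} is {t^4, s*t^2 + 5*t^3/3, s^2 + 4*s*t + 4*t^2}; counting standard monomials gives mu = 6. Corank 2; j^3 = -(s + 2*t)^3 is a perfect cube, so E-series; the 4-jet and mu = 6 give E_6.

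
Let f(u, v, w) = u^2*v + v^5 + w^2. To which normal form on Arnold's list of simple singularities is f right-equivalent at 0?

D6

The Hessian of f at 0 is [[0, 0, 0], [0, 0, 0], [0, 0, 2]] with rank 1, so corank 2. A Groebner basis of the Jacobian ideal J(f) in C{u,v,w} is {u^2/5 + v^4, u^3, u*v, w}; counting standard monomials gives mu = 6. Corank 2; j^3 = u^2*v has shape L^2 M (L != M), so D-series; mu = 6 gives D_6.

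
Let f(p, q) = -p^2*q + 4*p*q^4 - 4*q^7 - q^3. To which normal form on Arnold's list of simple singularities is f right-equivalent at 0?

D_4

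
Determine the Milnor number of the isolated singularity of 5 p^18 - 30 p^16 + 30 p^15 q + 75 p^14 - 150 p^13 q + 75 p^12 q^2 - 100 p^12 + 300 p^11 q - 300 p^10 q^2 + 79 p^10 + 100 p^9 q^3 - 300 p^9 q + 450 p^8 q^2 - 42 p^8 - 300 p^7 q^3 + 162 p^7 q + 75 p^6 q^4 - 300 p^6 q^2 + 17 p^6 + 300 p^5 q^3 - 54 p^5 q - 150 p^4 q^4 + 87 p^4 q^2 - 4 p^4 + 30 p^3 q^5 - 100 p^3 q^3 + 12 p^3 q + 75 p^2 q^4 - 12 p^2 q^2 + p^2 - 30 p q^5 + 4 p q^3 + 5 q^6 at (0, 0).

The Hessian of f at 0 has rank 1. Corank 1: A-series; mu = 5 gives A_5.

5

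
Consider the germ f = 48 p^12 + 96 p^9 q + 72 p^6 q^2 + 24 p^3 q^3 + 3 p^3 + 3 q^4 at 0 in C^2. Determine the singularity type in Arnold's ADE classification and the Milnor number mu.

Type E_{6}, Milnor number mu = 6.

The Hessian of f at 0 is [[0, 0], [0, 0]] with rank 0, so corank 2. A Groebner basis of the Jacobian ideal J(f) in C{p,q} is {q^3, p^2}; counting standard monomials gives mu = 6. Corank 2; j^3 = 3*p^3 is a perfect cube, so E-series; the 4-jet and mu = 6 give E_6.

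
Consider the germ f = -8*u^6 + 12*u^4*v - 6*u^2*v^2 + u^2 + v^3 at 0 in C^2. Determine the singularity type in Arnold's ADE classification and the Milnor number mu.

Type A2, Milnor number mu = 2.

The Hessian of f at 0 is [[2, 0], [0, 0]] with rank 1, so corank 1. A Groebner basis of the Jacobian ideal J(f) in C{u,v} is {v^2, u}; counting standard monomials gives mu = 2. Corank 1: A-series; mu = 2 gives A_2.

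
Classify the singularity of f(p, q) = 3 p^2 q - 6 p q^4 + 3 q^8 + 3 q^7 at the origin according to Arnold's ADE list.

D9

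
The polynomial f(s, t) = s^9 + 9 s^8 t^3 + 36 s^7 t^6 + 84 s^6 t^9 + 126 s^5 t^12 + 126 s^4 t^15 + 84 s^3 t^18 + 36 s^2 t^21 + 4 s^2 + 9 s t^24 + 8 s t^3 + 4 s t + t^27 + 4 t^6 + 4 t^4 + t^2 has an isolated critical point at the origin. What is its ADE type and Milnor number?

The Hessian of f at 0 has rank 1. Corank 1: A-series; mu = 8 gives A_8.

Type A_{8}, Milnor number mu = 8.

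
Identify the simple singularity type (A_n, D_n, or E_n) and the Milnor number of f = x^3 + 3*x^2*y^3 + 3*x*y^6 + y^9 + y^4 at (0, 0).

Type E_6, Milnor number mu = 6.

The Hessian of f at 0 has rank 0. Corank 2; j^3 = x^3 is a perfect cube, so E-series; the 4-jet and mu = 6 give E_6.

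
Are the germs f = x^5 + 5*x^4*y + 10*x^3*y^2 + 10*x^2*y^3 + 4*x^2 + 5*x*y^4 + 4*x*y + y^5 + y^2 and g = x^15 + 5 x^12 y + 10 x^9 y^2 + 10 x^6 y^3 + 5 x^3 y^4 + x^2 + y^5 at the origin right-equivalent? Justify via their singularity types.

The Hessian of f at 0 has rank 1. Corank 1: A-series; mu = 4 gives A_4. The Hessian of g at 0 has rank 1. Corank 1: A-series; mu = 4 gives A_4. Both have type A_4, hence right-equivalent.

Yes.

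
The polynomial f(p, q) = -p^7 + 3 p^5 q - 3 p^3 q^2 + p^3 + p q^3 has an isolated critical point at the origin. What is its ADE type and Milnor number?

The Hessian of f at 0 has rank 0. Corank 2; j^3 = p^3 is a perfect cube, so E-series; the 4-jet and mu = 7 give E_7.

Type E7, Milnor number mu = 7.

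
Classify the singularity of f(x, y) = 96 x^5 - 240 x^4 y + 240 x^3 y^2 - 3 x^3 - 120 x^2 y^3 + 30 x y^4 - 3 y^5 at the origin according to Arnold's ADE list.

The Hessian of f at 0 is [[0, 0], [0, 0]] with rank 0, so corank 2. A Groebner basis of the Jacobian ideal J(f) in C{x,y} is {y^5, x*y^3 - y^4/8, x^2}; counting standard monomials gives mu = 8. Corank 2; j^3 = -3*x^3 is a perfect cube, so E-series; the 5-jet and mu = 8 give E_8.

E_8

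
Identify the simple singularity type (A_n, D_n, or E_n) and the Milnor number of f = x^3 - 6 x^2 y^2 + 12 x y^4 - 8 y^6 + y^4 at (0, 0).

The Hessian of f at 0 is [[0, 0], [0, 0]] with rank 0, so corank 2. A Groebner basis of the Jacobian ideal J(f) in C{x,y} is {x^3, x^2*y, -x^2/4 + x*y^2, y^3}; counting standard monomials gives mu = 6. Corank 2; j^3 = x^3 is a perfect cube, so E-series; the 4-jet and mu = 6 give E_6.

Type E_{6}, Milnor number mu = 6.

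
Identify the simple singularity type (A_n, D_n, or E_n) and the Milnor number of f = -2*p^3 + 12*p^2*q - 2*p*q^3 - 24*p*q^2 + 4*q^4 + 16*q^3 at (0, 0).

Type E_7, Milnor number mu = 7.

The Hessian of f at 0 has rank 0. Corank 2; j^3 = -2*(p - 2*q)^3 is a perfect cube, so E-series; the 4-jet and mu = 7 give E_7.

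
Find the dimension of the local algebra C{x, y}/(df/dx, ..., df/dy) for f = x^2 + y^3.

2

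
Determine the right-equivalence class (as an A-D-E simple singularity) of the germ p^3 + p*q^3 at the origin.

The Hessian of f at 0 has rank 0. Corank 2; j^3 = p^3 is a perfect cube, so E-series; the 4-jet and mu = 7 give E_7.

E7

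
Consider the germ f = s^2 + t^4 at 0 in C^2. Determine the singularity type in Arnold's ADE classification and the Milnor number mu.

The Hessian of f at 0 is [[2, 0], [0, 0]] with rank 1, so corank 1. A Groebner basis of the Jacobian ideal J(f) in C{s,t} is {t^3, s}; counting standard monomials gives mu = 3. Corank 1: A-series; mu = 3 gives A_3.

Type A_3, Milnor number mu = 3.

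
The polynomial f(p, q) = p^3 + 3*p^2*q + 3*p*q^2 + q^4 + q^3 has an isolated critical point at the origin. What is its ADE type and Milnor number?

Type E6, Milnor number mu = 6.

The Hessian of f at 0 has rank 0. Corank 2; j^3 = (p + q)^3 is a perfect cube, so E-series; the 4-jet and mu = 6 give E_6.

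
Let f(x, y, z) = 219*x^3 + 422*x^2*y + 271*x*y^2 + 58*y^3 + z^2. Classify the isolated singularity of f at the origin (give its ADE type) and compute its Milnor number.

Type D4, Milnor number mu = 4.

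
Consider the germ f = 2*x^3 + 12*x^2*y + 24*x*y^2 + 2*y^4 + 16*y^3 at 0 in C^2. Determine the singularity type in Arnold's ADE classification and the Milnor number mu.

Type E_6, Milnor number mu = 6.

The Hessian of f at 0 is [[0, 0], [0, 0]] with rank 0, so corank 2. A Groebner basis of the Jacobian ideal J(f) in C{x,y} is {y^3, x^2 + 4*x*y + 4*y^2}; counting standard monomials gives mu = 6. Corank 2; j^3 = 2*(x + 2*y)^3 is a perfect cube, so E-series; the 4-jet and mu = 6 give E_6.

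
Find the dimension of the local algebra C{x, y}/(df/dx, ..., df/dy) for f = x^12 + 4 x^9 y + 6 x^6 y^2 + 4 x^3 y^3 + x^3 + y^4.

6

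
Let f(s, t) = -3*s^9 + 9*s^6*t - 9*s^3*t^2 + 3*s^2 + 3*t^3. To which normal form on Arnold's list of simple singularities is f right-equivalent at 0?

A_2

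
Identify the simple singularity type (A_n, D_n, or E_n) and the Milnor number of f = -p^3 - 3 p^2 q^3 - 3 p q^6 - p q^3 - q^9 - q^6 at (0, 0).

Type E7, Milnor number mu = 7.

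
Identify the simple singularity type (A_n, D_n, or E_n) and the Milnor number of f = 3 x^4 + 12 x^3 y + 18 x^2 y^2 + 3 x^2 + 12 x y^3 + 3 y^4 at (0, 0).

Type A_3, Milnor number mu = 3.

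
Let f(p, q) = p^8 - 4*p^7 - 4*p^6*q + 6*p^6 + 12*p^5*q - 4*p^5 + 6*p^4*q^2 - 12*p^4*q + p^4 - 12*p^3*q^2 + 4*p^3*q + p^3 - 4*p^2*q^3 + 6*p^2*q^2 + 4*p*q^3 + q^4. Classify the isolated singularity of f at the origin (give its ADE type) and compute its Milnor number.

The Hessian of f at 0 has rank 0. Corank 2; j^3 = p^3 is a perfect cube, so E-series; the 4-jet and mu = 6 give E_6.

Type E6, Milnor number mu = 6.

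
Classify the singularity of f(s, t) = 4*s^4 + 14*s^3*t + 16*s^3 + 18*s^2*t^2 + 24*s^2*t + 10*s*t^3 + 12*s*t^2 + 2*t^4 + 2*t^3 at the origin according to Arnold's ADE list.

E_7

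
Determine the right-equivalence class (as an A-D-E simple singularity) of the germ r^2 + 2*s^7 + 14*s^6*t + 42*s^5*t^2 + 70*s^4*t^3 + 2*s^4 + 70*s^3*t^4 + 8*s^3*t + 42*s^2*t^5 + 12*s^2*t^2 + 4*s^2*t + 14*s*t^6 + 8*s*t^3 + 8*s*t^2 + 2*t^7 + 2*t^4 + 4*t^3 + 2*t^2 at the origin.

A_6

The Hessian of f at 0 has rank 2. Corank 1: A-series; mu = 6 gives A_6.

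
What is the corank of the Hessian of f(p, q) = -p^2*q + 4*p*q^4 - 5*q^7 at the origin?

2

Hessian at 0 has rank 0.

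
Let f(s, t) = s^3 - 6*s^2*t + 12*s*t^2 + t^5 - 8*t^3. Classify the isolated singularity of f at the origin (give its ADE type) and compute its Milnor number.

The Hessian of f at 0 has rank 0. Corank 2; j^3 = (s - 2*t)^3 is a perfect cube, so E-series; the 5-jet and mu = 8 give E_8.

Type E8, Milnor number mu = 8.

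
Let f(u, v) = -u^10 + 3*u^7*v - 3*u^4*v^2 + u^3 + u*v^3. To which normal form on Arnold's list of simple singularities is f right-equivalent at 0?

E7

The Hessian of f at 0 is [[0, 0], [0, 0]] with rank 0, so corank 2. A Groebner basis of the Jacobian ideal J(f) in C{u,v} is {u^3, u*v^2, 3*u^2 + v^3}; counting standard monomials gives mu = 7. Corank 2; j^3 = u^3 is a perfect cube, so E-series; the 4-jet and mu = 7 give E_7.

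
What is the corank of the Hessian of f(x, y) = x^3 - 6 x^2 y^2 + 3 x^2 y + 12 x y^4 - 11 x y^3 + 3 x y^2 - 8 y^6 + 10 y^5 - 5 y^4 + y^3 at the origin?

2

The Hessian at 0 is [[0, 0], [0, 0]] of rank 0; hence corank 2.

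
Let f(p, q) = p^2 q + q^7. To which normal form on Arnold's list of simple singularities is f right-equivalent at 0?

D_{8}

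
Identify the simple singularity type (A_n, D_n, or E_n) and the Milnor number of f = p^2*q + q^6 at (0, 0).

The Hessian of f at 0 has rank 0. Corank 2; j^3 = p^2*q has shape L^2 M (L != M), so D-series; mu = 7 gives D_7.

Type D_{7}, Milnor number mu = 7.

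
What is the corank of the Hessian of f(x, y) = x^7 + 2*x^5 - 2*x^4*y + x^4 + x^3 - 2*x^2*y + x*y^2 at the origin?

Hessian at 0 has rank 0.

2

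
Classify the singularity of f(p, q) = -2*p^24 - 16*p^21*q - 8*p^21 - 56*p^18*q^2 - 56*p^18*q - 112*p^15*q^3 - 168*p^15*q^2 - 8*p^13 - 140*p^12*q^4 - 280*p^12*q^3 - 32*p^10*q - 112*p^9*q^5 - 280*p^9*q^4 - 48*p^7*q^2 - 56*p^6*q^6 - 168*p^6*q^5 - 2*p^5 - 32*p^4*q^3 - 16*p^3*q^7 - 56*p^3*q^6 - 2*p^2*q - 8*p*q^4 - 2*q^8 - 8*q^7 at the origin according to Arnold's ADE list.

The Hessian of f at 0 has rank 0. Corank 2; j^3 = -2*p^2*q has shape L^2 M (L != M), so D-series; mu = 9 gives D_9.

D_{9}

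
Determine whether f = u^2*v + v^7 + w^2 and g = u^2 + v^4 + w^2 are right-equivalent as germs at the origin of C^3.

The Hessian of f at 0 is [[0, 0, 0], [0, 0, 0], [0, 0, 2]] with rank 1, so corank 2. A Groebner basis of the Jacobian ideal J(f) in C{u,v,w} is {u^2/7 + v^6, u^3, u*v, w}; counting standard monomials gives mu = 8. Corank 2; j^3 = u^2*v has shape L^2 M (L != M), so D-series; mu = 8 gives D_8. The Hessian of g at 0 is [[2, 0, 0], [0, 0, 0], [0, 0, 2]] with rank 2, so corank 1. A Groebner basis of the Jacobian ideal J(g) in C{u,v,w} is {v^3, u, w}; counting standard monomials gives mu = 3. Corank 1: A-series; mu = 3 gives A_3. f is D_8 but g is A_3, hence not right-equivalent.

No.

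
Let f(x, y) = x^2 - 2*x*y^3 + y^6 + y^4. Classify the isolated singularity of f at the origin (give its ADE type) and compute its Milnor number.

The Hessian of f at 0 has rank 1. Corank 1: A-series; mu = 3 gives A_3.

Type A_{3}, Milnor number mu = 3.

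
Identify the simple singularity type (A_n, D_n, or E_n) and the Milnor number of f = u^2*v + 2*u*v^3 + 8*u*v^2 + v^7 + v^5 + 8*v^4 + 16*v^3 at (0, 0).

Type D_{8}, Milnor number mu = 8.

The Hessian of f at 0 is [[0, 0], [0, 0]] with rank 0, so corank 2. A Groebner basis of the Jacobian ideal J(f) in C{u,v} is {u^2*v^2 - 8*u^2*v + u^2/7 - 335*u*v^2/7 + 452*u*v/7 + 256*v^2, u^3 + 12*u^2*v - u^2/7 + 335*u*v^2/7 - 452*u*v/7 - 256*v^2, u*v + v^3 + 4*v^2}; counting standard monomials gives mu = 8. Corank 2; j^3 = v*(u + 4*v)^2 has shape L^2 M (L != M), so D-series; mu = 8 gives D_8.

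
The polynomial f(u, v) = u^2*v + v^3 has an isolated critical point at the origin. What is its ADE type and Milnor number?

The Hessian of f at 0 has rank 0. Corank 2; j^3 = v*(u^2 + v^2) splits into three distinct lines over C (the quadratic factor has nonzero discriminant), so D_4.

Type D4, Milnor number mu = 4.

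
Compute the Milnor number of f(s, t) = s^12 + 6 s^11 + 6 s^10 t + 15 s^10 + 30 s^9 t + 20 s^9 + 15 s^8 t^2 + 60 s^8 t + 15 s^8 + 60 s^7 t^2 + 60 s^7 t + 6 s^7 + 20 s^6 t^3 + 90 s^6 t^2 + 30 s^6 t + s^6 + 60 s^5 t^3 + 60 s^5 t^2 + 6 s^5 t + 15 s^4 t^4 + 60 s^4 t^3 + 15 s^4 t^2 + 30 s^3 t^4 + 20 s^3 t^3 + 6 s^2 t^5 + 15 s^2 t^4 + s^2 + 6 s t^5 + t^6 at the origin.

The Hessian of f at 0 is [[2, 0], [0, 0]] with rank 1, so corank 1. A Groebner basis of the Jacobian ideal J(f) in C{s,t} is {t^5, s}; counting standard monomials gives mu = 5. Corank 1: A-series; mu = 5 gives A_5.

5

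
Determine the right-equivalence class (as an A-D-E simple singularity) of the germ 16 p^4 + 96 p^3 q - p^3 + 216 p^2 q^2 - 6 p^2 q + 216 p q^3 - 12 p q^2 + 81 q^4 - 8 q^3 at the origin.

E_{6}

The Hessian of f at 0 has rank 0. Corank 2; j^3 = -(p + 2*q)^3 is a perfect cube, so E-series; the 4-jet and mu = 6 give E_6.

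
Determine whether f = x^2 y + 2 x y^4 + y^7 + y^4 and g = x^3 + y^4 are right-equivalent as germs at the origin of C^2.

No.

The Hessian of f at 0 has rank 0. Corank 2; j^3 = x^2*y has shape L^2 M (L != M), so D-series; mu = 5 gives D_5. The Hessian of g at 0 has rank 0. Corank 2; j^3 = x^3 is a perfect cube, so E-series; the 4-jet and mu = 6 give E_6. f is D_5 but g is E_6, hence not right-equivalent.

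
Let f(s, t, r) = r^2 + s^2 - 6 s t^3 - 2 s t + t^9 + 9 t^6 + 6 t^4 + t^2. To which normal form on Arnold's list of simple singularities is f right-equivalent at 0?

The Hessian of f at 0 has rank 2. Corank 1: A-series; mu = 8 gives A_8.

A_8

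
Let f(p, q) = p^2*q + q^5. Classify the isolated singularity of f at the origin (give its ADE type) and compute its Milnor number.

Type D6, Milnor number mu = 6.

The Hessian of f at 0 has rank 0. Corank 2; j^3 = p^2*q has shape L^2 M (L != M), so D-series; mu = 6 gives D_6.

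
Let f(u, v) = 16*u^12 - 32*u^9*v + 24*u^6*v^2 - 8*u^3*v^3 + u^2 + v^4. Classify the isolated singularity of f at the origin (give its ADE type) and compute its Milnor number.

Type A_3, Milnor number mu = 3.

The Hessian of f at 0 has rank 1. Corank 1: A-series; mu = 3 gives A_3.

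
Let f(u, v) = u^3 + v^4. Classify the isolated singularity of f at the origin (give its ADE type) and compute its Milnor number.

The Hessian of f at 0 is [[0, 0], [0, 0]] with rank 0, so corank 2. A Groebner basis of the Jacobian ideal J(f) in C{u,v} is {v^3, u^2}; counting standard monomials gives mu = 6. Corank 2; j^3 = u^3 is a perfect cube, so E-series; the 4-jet and mu = 6 give E_6.

Type E6, Milnor number mu = 6.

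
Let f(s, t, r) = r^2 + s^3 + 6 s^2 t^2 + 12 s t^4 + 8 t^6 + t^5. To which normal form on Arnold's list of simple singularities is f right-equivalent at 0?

E8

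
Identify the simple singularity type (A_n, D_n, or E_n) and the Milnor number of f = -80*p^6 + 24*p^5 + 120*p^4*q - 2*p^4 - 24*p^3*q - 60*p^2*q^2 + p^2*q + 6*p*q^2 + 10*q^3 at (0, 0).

Type D_{4}, Milnor number mu = 4.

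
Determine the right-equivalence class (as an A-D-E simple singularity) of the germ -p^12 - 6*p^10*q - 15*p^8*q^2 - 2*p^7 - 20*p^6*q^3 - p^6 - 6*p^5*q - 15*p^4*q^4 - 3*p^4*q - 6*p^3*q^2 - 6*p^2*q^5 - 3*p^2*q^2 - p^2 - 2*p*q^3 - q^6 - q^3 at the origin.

A2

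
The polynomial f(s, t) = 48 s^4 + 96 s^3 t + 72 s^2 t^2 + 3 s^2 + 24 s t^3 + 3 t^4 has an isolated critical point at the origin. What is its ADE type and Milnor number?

Type A_{3}, Milnor number mu = 3.

The Hessian of f at 0 is [[6, 0], [0, 0]] with rank 1, so corank 1. A Groebner basis of the Jacobian ideal J(f) in C{s,t} is {t^3, s}; counting standard monomials gives mu = 3. Corank 1: A-series; mu = 3 gives A_3.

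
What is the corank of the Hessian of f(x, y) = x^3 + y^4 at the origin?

2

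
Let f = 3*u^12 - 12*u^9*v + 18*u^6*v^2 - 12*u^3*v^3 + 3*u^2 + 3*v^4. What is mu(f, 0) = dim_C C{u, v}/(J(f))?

3

The Hessian of f at 0 has rank 1. Corank 1: A-series; mu = 3 gives A_3.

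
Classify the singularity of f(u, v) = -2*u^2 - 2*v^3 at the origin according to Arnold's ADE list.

A_2

The Hessian of f at 0 is [[-4, 0], [0, 0]] with rank 1, so corank 1. A Groebner basis of the Jacobian ideal J(f) in C{u,v} is {v^2, u}; counting standard monomials gives mu = 2. Corank 1: A-series; mu = 2 gives A_2.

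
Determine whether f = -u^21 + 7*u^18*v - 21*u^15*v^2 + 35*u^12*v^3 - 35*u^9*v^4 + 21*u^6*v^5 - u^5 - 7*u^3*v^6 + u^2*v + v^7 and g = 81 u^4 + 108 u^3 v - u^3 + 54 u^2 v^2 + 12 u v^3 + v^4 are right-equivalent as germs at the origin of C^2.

The Hessian of f at 0 has rank 0. Corank 2; j^3 = u^2*v has shape L^2 M (L != M), so D-series; mu = 8 gives D_8. The Hessian of g at 0 has rank 0. Corank 2; j^3 = -u^3 is a perfect cube, so E-series; the 4-jet and mu = 6 give E_6. f is D_8 but g is E_6, hence not right-equivalent.

No.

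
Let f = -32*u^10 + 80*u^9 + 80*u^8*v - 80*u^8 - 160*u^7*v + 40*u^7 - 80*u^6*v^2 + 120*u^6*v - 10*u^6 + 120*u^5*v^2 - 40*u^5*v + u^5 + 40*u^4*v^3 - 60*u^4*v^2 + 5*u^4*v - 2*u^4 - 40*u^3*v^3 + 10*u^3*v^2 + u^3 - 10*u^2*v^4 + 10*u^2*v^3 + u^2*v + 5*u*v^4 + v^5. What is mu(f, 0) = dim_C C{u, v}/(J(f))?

The Hessian of f at 0 has rank 0. Corank 2; j^3 = u^2*(u + v) has shape L^2 M (L != M), so D-series; mu = 6 gives D_6.

6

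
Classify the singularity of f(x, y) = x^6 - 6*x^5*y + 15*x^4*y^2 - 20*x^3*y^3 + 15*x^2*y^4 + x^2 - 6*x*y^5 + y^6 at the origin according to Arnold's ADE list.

A_5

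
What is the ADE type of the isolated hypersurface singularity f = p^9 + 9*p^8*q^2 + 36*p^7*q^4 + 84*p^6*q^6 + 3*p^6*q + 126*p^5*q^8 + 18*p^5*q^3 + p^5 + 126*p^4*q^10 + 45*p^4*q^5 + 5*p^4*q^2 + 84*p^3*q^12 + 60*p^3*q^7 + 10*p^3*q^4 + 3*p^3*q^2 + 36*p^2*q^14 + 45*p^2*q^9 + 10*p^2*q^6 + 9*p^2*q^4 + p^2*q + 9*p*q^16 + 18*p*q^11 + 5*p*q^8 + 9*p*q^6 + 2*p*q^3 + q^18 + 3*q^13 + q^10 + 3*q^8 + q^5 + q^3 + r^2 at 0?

The Hessian of f at 0 has rank 1. Corank 2; j^3 = q*(p^2 + q^2) splits into three distinct lines over C (the quadratic factor has nonzero discriminant), so D_4.

D4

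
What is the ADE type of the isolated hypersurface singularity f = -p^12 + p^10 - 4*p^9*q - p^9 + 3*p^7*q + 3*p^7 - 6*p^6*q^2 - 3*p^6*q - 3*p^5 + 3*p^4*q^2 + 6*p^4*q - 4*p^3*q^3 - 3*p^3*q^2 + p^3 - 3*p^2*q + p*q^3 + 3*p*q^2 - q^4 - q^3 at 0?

The Hessian of f at 0 has rank 0. Corank 2; j^3 = (p - q)^3 is a perfect cube, so E-series; the 4-jet and mu = 7 give E_7.

E7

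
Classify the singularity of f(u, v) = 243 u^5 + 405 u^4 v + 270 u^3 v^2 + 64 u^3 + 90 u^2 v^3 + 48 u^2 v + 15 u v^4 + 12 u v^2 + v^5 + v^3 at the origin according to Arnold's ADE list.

E_8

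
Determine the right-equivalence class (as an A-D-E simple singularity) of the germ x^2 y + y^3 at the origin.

The Hessian of f at 0 is [[0, 0], [0, 0]] with rank 0, so corank 2. A Groebner basis of the Jacobian ideal J(f) in C{x,y} is {y^3, x^2 + 3*y^2, x*y}; counting standard monomials gives mu = 4. Corank 2; j^3 = y*(x^2 + y^2) splits into three distinct lines over C (the quadratic factor has nonzero discriminant), so D_4.

D_{4}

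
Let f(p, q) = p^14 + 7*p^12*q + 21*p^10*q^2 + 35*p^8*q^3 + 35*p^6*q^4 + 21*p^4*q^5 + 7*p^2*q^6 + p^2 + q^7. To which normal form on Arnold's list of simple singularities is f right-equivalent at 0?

A_{6}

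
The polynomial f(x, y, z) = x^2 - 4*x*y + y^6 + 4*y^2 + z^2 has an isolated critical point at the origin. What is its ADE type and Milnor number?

The Hessian of f at 0 is [[2, -4, 0], [-4, 8, 0], [0, 0, 2]] with rank 2, so corank 1. A Groebner basis of the Jacobian ideal J(f) in C{x,y,z} is {y^5, x - 2*y, z}; counting standard monomials gives mu = 5. Corank 1: A-series; mu = 5 gives A_5.

Type A_5, Milnor number mu = 5.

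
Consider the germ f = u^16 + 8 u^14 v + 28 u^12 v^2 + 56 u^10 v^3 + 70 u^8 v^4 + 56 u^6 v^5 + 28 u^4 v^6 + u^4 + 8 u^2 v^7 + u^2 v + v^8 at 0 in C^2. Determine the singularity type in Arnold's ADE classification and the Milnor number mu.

Type D_9, Milnor number mu = 9.

The Hessian of f at 0 is [[0, 0], [0, 0]] with rank 0, so corank 2. A Groebner basis of the Jacobian ideal J(f) in C{u,v} is {u^2/8 + v^7, u^3, u*v}; counting standard monomials gives mu = 9. Corank 2; j^3 = u^2*v has shape L^2 M (L != M), so D-series; mu = 9 gives D_9.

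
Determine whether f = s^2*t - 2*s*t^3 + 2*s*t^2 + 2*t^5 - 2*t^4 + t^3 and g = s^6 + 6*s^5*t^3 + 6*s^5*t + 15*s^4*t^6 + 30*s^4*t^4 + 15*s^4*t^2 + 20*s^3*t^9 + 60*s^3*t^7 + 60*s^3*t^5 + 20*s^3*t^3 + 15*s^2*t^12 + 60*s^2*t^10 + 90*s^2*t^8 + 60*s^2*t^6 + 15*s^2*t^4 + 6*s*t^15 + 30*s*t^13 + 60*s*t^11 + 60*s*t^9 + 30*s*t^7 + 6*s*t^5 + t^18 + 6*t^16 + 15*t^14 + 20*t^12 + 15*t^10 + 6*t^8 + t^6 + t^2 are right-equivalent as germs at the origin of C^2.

No.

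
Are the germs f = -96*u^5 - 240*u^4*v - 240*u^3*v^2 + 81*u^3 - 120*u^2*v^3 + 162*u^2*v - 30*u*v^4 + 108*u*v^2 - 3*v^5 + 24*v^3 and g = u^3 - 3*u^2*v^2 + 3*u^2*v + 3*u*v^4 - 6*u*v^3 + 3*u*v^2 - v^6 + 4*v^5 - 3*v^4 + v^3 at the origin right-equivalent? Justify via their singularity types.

Yes.

The Hessian of f at 0 has rank 0. Corank 2; j^3 = 3*(3*u + 2*v)^3 is a perfect cube, so E-series; the 5-jet and mu = 8 give E_8. The Hessian of g at 0 has rank 0. Corank 2; j^3 = (u + v)^3 is a perfect cube, so E-series; the 5-jet and mu = 8 give E_8. Both have type E_8, hence right-equivalent.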